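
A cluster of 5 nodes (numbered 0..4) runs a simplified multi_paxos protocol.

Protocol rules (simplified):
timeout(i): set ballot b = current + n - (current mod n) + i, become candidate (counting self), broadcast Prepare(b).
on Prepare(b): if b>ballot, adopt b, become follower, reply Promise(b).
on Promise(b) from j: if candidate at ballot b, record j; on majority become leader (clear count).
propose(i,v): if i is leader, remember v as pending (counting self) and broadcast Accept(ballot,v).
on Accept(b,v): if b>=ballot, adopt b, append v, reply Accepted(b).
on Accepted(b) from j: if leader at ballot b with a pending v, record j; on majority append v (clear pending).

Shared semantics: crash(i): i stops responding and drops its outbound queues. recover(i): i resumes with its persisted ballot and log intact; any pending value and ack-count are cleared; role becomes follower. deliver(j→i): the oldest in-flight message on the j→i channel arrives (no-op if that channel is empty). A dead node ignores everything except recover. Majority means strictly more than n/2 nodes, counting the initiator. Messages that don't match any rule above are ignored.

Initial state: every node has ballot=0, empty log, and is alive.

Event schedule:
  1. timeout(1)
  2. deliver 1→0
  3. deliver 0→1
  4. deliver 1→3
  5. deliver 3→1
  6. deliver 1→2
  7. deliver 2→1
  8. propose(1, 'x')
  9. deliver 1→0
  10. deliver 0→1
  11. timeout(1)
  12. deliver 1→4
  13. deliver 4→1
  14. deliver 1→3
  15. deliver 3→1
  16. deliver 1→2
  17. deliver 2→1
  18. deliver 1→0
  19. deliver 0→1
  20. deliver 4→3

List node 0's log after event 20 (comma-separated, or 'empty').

e1 timeout(1): 1[cand,b=6,-]
e2 deliver 1→0: 0[foll,b=6,-]
e3 deliver 0→1: ·
e4 deliver 1→3: 3[foll,b=6,-]
e5 deliver 3→1: 1[lead,b=6,-]
e6 deliver 1→2: 2[foll,b=6,-]
e7 deliver 2→1: ·
e8 propose(1,'x'): ·
e9 deliver 1→0: 0[foll,b=6,x]
e10 deliver 0→1: ·
e11 timeout(1): 1[cand,b=11,-]
e12 deliver 1→4: 4[foll,b=6,-]
e13 deliver 4→1: ·
e14 deliver 1→3: 3[foll,b=6,x]
e15 deliver 3→1: ·
e16 deliver 1→2: 2[foll,b=6,x]
e17 deliver 2→1: ·
e18 deliver 1→0: 0[foll,b=11,x]
e19 deliver 0→1: ·
e20 deliver 4→3: ·

x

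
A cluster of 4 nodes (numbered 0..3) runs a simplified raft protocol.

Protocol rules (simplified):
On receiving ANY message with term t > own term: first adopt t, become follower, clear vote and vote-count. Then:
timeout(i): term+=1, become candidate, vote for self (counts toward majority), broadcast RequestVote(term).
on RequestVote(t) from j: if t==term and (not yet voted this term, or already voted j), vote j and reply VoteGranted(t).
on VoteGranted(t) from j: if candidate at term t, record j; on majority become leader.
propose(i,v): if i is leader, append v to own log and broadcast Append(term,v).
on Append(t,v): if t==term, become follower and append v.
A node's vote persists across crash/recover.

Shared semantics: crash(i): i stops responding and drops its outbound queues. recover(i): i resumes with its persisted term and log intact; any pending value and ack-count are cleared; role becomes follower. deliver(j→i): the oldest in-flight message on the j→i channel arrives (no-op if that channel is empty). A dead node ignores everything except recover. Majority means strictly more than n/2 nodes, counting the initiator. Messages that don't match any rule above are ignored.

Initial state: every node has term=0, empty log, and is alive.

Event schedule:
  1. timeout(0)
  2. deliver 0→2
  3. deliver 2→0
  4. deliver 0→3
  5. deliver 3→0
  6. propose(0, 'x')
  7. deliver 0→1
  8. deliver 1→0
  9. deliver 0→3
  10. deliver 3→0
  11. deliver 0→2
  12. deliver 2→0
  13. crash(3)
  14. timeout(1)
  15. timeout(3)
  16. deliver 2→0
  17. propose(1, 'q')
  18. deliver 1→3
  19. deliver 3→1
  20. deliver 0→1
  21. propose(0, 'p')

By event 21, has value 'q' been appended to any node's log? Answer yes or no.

no

e1 timeout(0): 0[cand,t=1,-]
e2 deliver 0→2: 2[foll,t=1,-]
e3 deliver 2→0: ·
e4 deliver 0→3: 3[foll,t=1,-]
e5 deliver 3→0: 0[lead,t=1,-]
e6 propose(0,'x'): 0[lead,t=1,x]
e7 deliver 0→1: 1[foll,t=1,-]
e8 deliver 1→0: ·
e9 deliver 0→3: 3[foll,t=1,x]
e10 deliver 3→0: ·
e11 deliver 0→2: 2[foll,t=1,x]
e12 deliver 2→0: ·
e13 crash(3): 3[✗foll,t=1,x]
e14 timeout(1): 1[cand,t=2,-]
e15 timeout(3): ·
e16 deliver 2→0: ·
e17 propose(1,'q'): ·
e18 deliver 1→3: ·
e19 deliver 3→1: ·
e20 deliver 0→1: ·
e21 propose(0,'p'): 0[lead,t=1,x,p]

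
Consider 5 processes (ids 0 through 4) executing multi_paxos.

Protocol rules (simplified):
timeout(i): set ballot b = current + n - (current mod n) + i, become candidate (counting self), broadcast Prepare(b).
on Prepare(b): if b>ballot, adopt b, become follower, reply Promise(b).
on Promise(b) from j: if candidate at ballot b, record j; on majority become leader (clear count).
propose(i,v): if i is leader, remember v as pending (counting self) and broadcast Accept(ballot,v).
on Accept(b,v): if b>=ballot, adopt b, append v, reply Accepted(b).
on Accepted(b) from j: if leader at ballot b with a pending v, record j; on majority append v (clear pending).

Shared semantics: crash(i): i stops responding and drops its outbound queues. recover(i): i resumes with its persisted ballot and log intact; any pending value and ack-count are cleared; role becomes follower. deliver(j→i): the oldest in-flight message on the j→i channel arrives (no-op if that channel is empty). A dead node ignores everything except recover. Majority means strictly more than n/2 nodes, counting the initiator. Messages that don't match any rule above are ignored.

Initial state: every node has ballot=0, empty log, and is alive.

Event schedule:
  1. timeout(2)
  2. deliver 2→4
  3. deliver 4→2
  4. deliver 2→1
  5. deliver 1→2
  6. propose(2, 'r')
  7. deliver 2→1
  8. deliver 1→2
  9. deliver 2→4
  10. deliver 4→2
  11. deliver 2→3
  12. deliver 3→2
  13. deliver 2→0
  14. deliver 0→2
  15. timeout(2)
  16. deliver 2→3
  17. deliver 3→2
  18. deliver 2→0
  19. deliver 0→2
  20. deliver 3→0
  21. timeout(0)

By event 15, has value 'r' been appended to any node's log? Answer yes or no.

yes

step 1 timeout(2): 2={cand,b=7,log=-}
step 2 deliver 2→4: 4={foll,b=7,log=-}
step 3 deliver 4→2: —
step 4 deliver 2→1: 1={foll,b=7,log=-}
step 5 deliver 1→2: 2={lead,b=7,log=-}
step 6 propose(2,'r'): —
step 7 deliver 2→1: 1={foll,b=7,log=r}
step 8 deliver 1→2: —
step 9 deliver 2→4: 4={foll,b=7,log=r}
step 10 deliver 4→2: 2={lead,b=7,log=r}
step 11 deliver 2→3: 3={foll,b=7,log=-}
step 12 deliver 3→2: —
step 13 deliver 2→0: 0={foll,b=7,log=-}
step 14 deliver 0→2: —
step 15 timeout(2): 2={cand,b=12,log=r}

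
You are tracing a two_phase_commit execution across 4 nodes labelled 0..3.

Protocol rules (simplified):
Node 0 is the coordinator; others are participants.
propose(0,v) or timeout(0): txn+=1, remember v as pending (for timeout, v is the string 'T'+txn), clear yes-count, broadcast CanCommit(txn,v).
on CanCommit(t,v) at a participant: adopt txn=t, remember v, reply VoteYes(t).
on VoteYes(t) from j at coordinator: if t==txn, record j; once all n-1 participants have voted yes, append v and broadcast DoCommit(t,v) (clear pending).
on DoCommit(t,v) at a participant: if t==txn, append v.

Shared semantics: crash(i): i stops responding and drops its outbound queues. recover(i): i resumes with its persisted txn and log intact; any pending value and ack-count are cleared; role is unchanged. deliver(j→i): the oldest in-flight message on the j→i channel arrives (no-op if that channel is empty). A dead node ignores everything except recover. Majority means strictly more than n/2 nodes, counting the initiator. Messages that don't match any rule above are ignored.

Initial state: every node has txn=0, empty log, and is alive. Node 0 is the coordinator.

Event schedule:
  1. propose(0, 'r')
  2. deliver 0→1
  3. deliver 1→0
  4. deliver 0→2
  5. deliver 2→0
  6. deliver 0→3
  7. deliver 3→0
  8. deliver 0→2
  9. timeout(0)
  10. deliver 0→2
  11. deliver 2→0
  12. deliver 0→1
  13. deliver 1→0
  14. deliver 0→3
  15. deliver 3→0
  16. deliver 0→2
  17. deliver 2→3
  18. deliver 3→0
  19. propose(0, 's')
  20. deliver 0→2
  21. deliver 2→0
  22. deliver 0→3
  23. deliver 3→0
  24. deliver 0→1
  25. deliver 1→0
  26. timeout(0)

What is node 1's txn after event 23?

after 1 — propose(0,'r'): n0:coor/t1/[-]
after 2 — deliver 0→1: n1:part/t1/[-]
after 3 — deliver 1→0: ·
after 4 — deliver 0→2: n2:part/t1/[-]
after 5 — deliver 2→0: ·
after 6 — deliver 0→3: n3:part/t1/[-]
after 7 — deliver 3→0: n0:coor/t1/[r]
after 8 — deliver 0→2: n2:part/t1/[r]
after 9 — timeout(0): n0:coor/t2/[r]
after 10 — deliver 0→2: n2:part/t2/[r]
after 11 — deliver 2→0: ·
after 12 — deliver 0→1: n1:part/t1/[r]
after 13 — deliver 1→0: ·
after 14 — deliver 0→3: n3:part/t1/[r]
after 15 — deliver 3→0: ·
after 16 — deliver 0→2: ·
after 17 — deliver 2→3: ·
after 18 — deliver 3→0: ·
after 19 — propose(0,'s'): n0:coor/t3/[r]
after 20 — deliver 0→2: n2:part/t3/[r]
after 21 — deliver 2→0: ·
after 22 — deliver 0→3: n3:part/t2/[r]
after 23 — deliver 3→0: ·

1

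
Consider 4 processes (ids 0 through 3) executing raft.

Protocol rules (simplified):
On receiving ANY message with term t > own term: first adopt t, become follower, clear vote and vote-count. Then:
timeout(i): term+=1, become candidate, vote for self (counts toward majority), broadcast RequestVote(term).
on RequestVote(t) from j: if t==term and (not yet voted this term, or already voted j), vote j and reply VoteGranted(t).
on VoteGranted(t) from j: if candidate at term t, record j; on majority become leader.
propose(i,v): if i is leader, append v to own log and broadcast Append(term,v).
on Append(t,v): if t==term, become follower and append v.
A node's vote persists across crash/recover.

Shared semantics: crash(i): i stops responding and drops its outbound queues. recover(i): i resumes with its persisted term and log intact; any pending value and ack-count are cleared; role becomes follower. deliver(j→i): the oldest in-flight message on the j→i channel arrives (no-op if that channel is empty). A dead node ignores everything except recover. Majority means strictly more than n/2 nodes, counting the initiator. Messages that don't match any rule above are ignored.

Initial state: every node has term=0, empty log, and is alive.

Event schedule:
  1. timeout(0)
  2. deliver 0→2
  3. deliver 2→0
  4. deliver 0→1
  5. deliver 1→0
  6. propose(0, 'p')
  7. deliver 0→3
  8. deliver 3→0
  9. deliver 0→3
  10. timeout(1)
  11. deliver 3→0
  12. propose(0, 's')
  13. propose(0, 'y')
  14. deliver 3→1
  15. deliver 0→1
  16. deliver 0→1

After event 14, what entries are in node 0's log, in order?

p,s,y

after 1 — timeout(0): n0:cand/t1/[-]
after 2 — deliver 0→2: n2:foll/t1/[-]
after 3 — deliver 2→0: ·
after 4 — deliver 0→1: n1:foll/t1/[-]
after 5 — deliver 1→0: n0:lead/t1/[-]
after 6 — propose(0,'p'): n0:lead/t1/[p]
after 7 — deliver 0→3: n3:foll/t1/[-]
after 8 — deliver 3→0: ·
after 9 — deliver 0→3: n3:foll/t1/[p]
after 10 — timeout(1): n1:cand/t2/[-]
after 11 — deliver 3→0: ·
after 12 — propose(0,'s'): n0:lead/t1/[p,s]
after 13 — propose(0,'y'): n0:lead/t1/[p,s,y]
after 14 — deliver 3→1: ·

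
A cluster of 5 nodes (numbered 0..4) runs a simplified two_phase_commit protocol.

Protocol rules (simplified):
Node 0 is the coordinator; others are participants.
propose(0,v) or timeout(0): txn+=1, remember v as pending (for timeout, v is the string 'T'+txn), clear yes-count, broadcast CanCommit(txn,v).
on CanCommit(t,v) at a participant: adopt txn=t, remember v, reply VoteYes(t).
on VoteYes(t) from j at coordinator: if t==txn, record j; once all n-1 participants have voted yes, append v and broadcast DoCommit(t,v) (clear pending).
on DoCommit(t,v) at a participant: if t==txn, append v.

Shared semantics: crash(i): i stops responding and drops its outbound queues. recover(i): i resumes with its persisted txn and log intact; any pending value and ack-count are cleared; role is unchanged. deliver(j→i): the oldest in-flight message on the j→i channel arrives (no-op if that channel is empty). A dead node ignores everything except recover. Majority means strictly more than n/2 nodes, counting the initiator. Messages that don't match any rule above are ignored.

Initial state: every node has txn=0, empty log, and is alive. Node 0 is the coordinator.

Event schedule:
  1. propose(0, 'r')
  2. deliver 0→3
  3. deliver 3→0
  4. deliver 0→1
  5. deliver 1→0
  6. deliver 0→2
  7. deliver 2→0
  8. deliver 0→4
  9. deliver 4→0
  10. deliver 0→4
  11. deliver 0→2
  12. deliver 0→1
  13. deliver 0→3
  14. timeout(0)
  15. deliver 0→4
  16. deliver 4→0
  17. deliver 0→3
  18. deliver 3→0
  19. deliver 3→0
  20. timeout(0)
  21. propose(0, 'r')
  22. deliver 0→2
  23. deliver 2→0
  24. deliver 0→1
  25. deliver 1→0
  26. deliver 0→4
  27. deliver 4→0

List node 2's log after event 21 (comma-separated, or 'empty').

e1 propose(0,'r'): 0[coor,t=1,-]
e2 deliver 0→3: 3[part,t=1,-]
e3 deliver 3→0: ·
e4 deliver 0→1: 1[part,t=1,-]
e5 deliver 1→0: ·
e6 deliver 0→2: 2[part,t=1,-]
e7 deliver 2→0: ·
e8 deliver 0→4: 4[part,t=1,-]
e9 deliver 4→0: 0[coor,t=1,r]
e10 deliver 0→4: 4[part,t=1,r]
e11 deliver 0→2: 2[part,t=1,r]
e12 deliver 0→1: 1[part,t=1,r]
e13 deliver 0→3: 3[part,t=1,r]
e14 timeout(0): 0[coor,t=2,r]
e15 deliver 0→4: 4[part,t=2,r]
e16 deliver 4→0: ·
e17 deliver 0→3: 3[part,t=2,r]
e18 deliver 3→0: ·
e19 deliver 3→0: ·
e20 timeout(0): 0[coor,t=3,r]
e21 propose(0,'r'): 0[coor,t=4,r]

r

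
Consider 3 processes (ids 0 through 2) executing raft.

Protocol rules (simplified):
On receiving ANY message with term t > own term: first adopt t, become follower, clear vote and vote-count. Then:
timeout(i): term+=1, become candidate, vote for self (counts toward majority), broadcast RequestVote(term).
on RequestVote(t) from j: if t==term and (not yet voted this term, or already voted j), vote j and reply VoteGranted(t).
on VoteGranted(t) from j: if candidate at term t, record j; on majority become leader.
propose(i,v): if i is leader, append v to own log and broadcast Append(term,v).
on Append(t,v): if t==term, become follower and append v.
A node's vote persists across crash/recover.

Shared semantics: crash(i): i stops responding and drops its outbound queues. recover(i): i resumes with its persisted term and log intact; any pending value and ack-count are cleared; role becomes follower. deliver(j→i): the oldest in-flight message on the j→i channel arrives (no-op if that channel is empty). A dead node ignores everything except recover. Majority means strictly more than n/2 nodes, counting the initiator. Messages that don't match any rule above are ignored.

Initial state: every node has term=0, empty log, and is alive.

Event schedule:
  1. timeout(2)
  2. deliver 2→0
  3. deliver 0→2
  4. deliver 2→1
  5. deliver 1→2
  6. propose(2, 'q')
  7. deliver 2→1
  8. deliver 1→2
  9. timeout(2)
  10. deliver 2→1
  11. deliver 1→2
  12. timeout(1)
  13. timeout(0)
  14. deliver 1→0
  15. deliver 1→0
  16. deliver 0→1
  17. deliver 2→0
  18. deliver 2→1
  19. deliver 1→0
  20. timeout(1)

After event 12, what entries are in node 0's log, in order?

e1 timeout(2): 2[cand,t=1,-]
e2 deliver 2→0: 0[foll,t=1,-]
e3 deliver 0→2: 2[lead,t=1,-]
e4 deliver 2→1: 1[foll,t=1,-]
e5 deliver 1→2: ·
e6 propose(2,'q'): 2[lead,t=1,q]
e7 deliver 2→1: 1[foll,t=1,q]
e8 deliver 1→2: ·
e9 timeout(2): 2[cand,t=2,q]
e10 deliver 2→1: 1[foll,t=2,q]
e11 deliver 1→2: 2[lead,t=2,q]
e12 timeout(1): 1[cand,t=3,q]

empty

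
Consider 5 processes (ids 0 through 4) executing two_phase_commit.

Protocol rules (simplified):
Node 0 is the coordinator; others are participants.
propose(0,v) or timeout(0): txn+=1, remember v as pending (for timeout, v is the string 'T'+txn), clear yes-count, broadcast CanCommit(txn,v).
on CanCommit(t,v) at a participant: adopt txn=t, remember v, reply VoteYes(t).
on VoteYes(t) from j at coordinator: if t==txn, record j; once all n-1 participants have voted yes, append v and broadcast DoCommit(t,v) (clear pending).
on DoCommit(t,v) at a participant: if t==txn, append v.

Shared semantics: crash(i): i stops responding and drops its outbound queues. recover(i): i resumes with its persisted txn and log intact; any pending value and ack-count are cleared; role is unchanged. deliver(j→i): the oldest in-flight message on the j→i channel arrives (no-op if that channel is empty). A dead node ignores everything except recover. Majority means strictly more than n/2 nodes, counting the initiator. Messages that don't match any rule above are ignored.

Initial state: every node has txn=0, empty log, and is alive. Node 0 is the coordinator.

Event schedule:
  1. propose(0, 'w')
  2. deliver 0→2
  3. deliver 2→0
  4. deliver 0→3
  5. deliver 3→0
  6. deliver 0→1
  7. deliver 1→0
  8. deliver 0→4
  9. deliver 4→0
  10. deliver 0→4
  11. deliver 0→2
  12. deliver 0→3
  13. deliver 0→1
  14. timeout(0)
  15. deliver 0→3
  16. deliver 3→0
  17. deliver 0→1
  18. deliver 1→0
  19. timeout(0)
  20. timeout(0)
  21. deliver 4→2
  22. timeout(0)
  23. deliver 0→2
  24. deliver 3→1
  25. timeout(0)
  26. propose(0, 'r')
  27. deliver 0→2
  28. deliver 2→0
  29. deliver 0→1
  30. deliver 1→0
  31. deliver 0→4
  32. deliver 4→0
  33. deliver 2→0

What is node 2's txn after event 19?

after 1 — propose(0,'w'): n0:coor/t1/[-]
after 2 — deliver 0→2: n2:part/t1/[-]
after 3 — deliver 2→0: ·
after 4 — deliver 0→3: n3:part/t1/[-]
after 5 — deliver 3→0: ·
after 6 — deliver 0→1: n1:part/t1/[-]
after 7 — deliver 1→0: ·
after 8 — deliver 0→4: n4:part/t1/[-]
after 9 — deliver 4→0: n0:coor/t1/[w]
after 10 — deliver 0→4: n4:part/t1/[w]
after 11 — deliver 0→2: n2:part/t1/[w]
after 12 — deliver 0→3: n3:part/t1/[w]
after 13 — deliver 0→1: n1:part/t1/[w]
after 14 — timeout(0): n0:coor/t2/[w]
after 15 — deliver 0→3: n3:part/t2/[w]
after 16 — deliver 3→0: ·
after 17 — deliver 0→1: n1:part/t2/[w]
after 18 — deliver 1→0: ·
after 19 — timeout(0): n0:coor/t3/[w]

1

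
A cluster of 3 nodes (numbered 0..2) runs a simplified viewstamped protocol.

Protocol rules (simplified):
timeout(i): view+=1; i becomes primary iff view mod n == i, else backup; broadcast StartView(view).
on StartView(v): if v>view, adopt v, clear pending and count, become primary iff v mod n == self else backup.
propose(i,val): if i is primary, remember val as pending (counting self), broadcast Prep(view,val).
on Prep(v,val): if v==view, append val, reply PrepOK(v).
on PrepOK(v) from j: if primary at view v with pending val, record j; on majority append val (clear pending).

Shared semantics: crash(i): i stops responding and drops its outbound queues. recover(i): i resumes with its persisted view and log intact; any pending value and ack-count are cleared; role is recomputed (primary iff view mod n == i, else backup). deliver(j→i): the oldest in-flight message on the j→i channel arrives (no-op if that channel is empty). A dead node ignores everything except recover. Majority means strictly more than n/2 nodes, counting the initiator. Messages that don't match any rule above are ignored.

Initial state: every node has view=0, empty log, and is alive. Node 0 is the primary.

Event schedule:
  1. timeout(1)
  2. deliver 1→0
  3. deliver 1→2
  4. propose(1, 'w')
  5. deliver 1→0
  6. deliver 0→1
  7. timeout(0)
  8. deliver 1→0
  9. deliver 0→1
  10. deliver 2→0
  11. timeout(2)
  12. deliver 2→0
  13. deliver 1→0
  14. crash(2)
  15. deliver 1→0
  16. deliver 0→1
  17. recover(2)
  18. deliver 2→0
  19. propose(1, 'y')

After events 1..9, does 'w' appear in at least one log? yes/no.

yes

step 1 timeout(1): 1={prim,v=1,log=-}
step 2 deliver 1→0: 0={back,v=1,log=-}
step 3 deliver 1→2: 2={back,v=1,log=-}
step 4 propose(1,'w'): —
step 5 deliver 1→0: 0={back,v=1,log=w}
step 6 deliver 0→1: 1={prim,v=1,log=w}
step 7 timeout(0): 0={back,v=2,log=w}
step 8 deliver 1→0: —
step 9 deliver 0→1: 1={back,v=2,log=w}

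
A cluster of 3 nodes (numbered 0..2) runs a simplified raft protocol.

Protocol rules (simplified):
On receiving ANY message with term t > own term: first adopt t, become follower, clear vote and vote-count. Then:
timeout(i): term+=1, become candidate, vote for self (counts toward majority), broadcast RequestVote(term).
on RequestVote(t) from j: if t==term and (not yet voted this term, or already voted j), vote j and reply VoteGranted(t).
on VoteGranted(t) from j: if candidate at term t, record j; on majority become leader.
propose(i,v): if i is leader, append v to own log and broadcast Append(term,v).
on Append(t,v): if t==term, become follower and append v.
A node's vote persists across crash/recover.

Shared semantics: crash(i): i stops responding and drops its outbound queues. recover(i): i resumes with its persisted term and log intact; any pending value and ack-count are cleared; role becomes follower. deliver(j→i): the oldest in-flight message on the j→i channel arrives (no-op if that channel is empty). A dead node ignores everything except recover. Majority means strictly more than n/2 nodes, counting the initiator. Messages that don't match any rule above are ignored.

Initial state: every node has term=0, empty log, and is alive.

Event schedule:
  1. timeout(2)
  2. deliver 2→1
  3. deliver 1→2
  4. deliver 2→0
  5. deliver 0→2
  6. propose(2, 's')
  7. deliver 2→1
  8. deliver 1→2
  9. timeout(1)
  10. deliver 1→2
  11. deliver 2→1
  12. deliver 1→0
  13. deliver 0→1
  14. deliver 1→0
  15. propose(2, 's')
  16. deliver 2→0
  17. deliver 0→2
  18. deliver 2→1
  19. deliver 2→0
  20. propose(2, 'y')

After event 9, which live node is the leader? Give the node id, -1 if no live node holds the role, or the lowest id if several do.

1. timeout(2):  <2:cand t1 ->
2. deliver 2→1:  <1:foll t1 ->
3. deliver 1→2:  <2:lead t1 ->
4. deliver 2→0:  <0:foll t1 ->
5. deliver 0→2:  nop
6. propose(2,'s'):  <2:lead t1 s>
7. deliver 2→1:  <1:foll t1 s>
8. deliver 1→2:  nop
9. timeout(1):  <1:cand t2 s>

2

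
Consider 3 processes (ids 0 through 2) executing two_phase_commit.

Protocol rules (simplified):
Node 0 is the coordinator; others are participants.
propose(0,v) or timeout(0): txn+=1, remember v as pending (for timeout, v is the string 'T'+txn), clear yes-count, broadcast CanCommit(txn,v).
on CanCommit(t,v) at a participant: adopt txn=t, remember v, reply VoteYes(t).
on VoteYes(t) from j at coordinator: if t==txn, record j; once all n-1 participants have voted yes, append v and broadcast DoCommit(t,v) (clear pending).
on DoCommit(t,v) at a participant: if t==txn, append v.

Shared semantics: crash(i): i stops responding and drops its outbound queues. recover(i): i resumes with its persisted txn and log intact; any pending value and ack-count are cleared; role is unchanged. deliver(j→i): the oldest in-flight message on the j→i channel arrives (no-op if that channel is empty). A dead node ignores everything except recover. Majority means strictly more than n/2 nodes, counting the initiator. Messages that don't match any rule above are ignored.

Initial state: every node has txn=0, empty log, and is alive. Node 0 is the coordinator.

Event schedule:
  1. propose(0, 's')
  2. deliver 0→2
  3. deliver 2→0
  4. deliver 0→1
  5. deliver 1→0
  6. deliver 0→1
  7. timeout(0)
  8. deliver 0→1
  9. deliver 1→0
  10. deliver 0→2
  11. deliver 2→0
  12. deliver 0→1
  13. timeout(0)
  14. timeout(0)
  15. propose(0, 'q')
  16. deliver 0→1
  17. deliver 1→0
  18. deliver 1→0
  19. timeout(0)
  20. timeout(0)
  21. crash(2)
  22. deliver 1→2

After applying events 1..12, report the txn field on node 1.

2

step 1 propose(0,'s'): 0={coor,t=1,log=-}
step 2 deliver 0→2: 2={part,t=1,log=-}
step 3 deliver 2→0: —
step 4 deliver 0→1: 1={part,t=1,log=-}
step 5 deliver 1→0: 0={coor,t=1,log=s}
step 6 deliver 0→1: 1={part,t=1,log=s}
step 7 timeout(0): 0={coor,t=2,log=s}
step 8 deliver 0→1: 1={part,t=2,log=s}
step 9 deliver 1→0: —
step 10 deliver 0→2: 2={part,t=1,log=s}
step 11 deliver 2→0: —
step 12 deliver 0→1: —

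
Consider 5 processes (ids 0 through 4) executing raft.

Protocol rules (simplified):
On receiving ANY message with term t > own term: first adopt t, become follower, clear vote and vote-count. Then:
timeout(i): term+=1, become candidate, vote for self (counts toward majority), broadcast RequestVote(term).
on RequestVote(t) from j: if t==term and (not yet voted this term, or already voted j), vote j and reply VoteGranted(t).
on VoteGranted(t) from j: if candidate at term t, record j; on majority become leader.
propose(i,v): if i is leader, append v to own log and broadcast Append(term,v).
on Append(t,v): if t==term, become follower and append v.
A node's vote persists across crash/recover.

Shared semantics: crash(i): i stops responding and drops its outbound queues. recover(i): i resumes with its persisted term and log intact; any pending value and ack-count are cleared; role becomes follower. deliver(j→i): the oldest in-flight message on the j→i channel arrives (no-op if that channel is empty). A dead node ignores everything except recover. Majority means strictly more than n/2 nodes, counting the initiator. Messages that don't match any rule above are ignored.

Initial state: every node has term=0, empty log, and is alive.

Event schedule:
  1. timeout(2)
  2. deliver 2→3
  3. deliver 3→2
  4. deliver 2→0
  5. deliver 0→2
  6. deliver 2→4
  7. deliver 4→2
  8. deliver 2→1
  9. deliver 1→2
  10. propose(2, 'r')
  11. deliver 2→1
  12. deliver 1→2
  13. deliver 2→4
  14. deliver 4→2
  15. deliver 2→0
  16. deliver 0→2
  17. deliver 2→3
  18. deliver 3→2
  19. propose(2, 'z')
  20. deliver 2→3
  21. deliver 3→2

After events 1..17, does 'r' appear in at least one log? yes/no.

yes

1. timeout(2):  <2:cand t1 ->
2. deliver 2→3:  <3:foll t1 ->
3. deliver 3→2:  nop
4. deliver 2→0:  <0:foll t1 ->
5. deliver 0→2:  <2:lead t1 ->
6. deliver 2→4:  <4:foll t1 ->
7. deliver 4→2:  nop
8. deliver 2→1:  <1:foll t1 ->
9. deliver 1→2:  nop
10. propose(2,'r'):  <2:lead t1 r>
11. deliver 2→1:  <1:foll t1 r>
12. deliver 1→2:  nop
13. deliver 2→4:  <4:foll t1 r>
14. deliver 4→2:  nop
15. deliver 2→0:  <0:foll t1 r>
16. deliver 0→2:  nop
17. deliver 2→3:  <3:foll t1 r>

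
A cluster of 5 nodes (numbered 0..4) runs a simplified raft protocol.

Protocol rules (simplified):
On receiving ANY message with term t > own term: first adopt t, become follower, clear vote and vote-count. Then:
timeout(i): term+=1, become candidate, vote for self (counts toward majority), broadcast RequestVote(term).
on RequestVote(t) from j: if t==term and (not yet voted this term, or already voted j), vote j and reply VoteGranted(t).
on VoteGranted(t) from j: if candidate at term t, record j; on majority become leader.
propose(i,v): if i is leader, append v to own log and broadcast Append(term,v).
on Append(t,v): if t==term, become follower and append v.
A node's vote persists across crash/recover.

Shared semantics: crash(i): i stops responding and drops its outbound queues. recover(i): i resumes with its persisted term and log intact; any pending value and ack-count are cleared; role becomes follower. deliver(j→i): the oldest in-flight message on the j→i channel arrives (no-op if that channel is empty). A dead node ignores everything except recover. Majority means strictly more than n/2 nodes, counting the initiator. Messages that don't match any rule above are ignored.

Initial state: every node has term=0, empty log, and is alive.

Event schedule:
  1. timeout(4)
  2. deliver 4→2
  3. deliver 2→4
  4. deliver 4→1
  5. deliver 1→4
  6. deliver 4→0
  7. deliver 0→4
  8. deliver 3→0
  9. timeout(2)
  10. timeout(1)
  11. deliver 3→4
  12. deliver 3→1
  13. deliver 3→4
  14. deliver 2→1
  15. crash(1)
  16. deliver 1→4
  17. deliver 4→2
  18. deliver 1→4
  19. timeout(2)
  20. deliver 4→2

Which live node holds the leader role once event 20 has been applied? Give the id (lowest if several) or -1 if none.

[1] timeout(4) → N4(cand t1 [-])
[2] deliver 4→2 → N2(foll t1 [-])
[3] deliver 2→4 → ∅
[4] deliver 4→1 → N1(foll t1 [-])
[5] deliver 1→4 → N4(lead t1 [-])
[6] deliver 4→0 → N0(foll t1 [-])
[7] deliver 0→4 → ∅
[8] deliver 3→0 → ∅
[9] timeout(2) → N2(cand t2 [-])
[10] timeout(1) → N1(cand t2 [-])
[11] deliver 3→4 → ∅
[12] deliver 3→1 → ∅
[13] deliver 3→4 → ∅
[14] deliver 2→1 → ∅
[15] crash(1) → N1(✗cand t2 [-])
[16] deliver 1→4 → ∅
[17] deliver 4→2 → ∅
[18] deliver 1→4 → ∅
[19] timeout(2) → N2(cand t3 [-])
[20] deliver 4→2 → ∅

4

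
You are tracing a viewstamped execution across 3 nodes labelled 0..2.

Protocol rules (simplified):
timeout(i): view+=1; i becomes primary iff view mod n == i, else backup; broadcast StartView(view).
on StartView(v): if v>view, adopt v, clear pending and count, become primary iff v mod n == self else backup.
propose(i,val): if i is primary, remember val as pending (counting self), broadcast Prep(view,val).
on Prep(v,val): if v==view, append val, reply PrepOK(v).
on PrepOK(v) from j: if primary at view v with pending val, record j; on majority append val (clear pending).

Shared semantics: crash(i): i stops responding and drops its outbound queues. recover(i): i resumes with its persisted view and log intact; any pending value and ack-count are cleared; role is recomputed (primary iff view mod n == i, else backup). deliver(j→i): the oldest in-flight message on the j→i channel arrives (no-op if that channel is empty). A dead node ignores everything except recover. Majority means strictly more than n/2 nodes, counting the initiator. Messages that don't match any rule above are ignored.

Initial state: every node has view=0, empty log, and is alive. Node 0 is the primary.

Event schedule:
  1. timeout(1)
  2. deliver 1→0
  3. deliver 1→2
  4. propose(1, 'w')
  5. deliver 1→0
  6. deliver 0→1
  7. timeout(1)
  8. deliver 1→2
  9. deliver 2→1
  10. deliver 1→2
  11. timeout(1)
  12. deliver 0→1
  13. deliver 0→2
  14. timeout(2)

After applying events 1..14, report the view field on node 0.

[1] timeout(1) → N1(prim v1 [-])
[2] deliver 1→0 → N0(back v1 [-])
[3] deliver 1→2 → N2(back v1 [-])
[4] propose(1,'w') → ∅
[5] deliver 1→0 → N0(back v1 [w])
[6] deliver 0→1 → N1(prim v1 [w])
[7] timeout(1) → N1(back v2 [w])
[8] deliver 1→2 → N2(back v1 [w])
[9] deliver 2→1 → ∅
[10] deliver 1→2 → N2(prim v2 [w])
[11] timeout(1) → N1(back v3 [w])
[12] deliver 0→1 → ∅
[13] deliver 0→2 → ∅
[14] timeout(2) → N2(back v3 [w])

1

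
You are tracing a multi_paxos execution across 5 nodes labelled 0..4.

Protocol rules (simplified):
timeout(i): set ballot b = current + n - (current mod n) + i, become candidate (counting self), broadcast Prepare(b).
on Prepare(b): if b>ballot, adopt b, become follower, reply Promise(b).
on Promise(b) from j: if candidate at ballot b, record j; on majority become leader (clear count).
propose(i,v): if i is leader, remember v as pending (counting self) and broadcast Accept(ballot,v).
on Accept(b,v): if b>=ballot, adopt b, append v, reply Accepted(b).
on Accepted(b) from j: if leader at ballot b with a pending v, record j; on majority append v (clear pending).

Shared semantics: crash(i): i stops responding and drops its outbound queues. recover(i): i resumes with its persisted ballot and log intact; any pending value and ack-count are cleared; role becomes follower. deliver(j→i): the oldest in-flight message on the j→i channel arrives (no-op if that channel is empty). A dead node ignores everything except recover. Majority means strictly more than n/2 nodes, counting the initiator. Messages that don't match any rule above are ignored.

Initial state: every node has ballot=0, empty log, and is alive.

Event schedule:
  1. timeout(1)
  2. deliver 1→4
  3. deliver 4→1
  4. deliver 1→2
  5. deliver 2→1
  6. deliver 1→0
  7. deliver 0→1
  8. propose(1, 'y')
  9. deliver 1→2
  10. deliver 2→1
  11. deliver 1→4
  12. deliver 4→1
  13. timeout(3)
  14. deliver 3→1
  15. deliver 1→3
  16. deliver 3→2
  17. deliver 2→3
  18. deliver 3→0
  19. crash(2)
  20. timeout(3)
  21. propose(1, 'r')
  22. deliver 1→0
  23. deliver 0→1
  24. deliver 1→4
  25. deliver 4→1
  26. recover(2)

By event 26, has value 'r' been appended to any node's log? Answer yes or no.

after 1 — timeout(1): n1:cand/b6/[-]
after 2 — deliver 1→4: n4:foll/b6/[-]
after 3 — deliver 4→1: ·
after 4 — deliver 1→2: n2:foll/b6/[-]
after 5 — deliver 2→1: n1:lead/b6/[-]
after 6 — deliver 1→0: n0:foll/b6/[-]
after 7 — deliver 0→1: ·
after 8 — propose(1,'y'): ·
after 9 — deliver 1→2: n2:foll/b6/[y]
after 10 — deliver 2→1: ·
after 11 — deliver 1→4: n4:foll/b6/[y]
after 12 — deliver 4→1: n1:lead/b6/[y]
after 13 — timeout(3): n3:cand/b8/[-]
after 14 — deliver 3→1: n1:foll/b8/[y]
after 15 — deliver 1→3: ·
after 16 — deliver 3→2: n2:foll/b8/[y]
after 17 — deliver 2→3: ·
after 18 — deliver 3→0: n0:foll/b8/[-]
after 19 — crash(2): n2:✗foll/b8/[y]
after 20 — timeout(3): n3:cand/b13/[-]
after 21 — propose(1,'r'): ·
after 22 — deliver 1→0: ·
after 23 — deliver 0→1: ·
after 24 — deliver 1→4: ·
after 25 — deliver 4→1: ·
after 26 — recover(2): n2:foll/b8/[y]

no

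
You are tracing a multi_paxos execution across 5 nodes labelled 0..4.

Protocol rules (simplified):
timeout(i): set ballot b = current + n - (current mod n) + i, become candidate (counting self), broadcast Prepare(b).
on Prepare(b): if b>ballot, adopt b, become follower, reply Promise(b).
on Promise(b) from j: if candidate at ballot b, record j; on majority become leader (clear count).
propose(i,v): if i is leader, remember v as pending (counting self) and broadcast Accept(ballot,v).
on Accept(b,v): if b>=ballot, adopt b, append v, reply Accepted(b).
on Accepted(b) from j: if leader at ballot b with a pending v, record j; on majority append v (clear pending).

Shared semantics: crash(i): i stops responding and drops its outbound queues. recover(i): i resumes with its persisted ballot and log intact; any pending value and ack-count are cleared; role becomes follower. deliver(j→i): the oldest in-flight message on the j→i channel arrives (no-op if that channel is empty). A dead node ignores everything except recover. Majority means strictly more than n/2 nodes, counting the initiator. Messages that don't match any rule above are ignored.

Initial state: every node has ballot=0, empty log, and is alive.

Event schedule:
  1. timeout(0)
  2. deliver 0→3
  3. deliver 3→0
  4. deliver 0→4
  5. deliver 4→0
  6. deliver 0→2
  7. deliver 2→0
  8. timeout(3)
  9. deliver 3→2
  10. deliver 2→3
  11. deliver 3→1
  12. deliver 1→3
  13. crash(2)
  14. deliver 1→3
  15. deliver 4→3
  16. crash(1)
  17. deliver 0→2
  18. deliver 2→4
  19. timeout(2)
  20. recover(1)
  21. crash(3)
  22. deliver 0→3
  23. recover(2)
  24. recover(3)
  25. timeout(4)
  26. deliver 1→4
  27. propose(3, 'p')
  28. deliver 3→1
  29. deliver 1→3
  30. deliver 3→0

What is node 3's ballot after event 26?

13

[1] timeout(0) → N0(cand b5 [-])
[2] deliver 0→3 → N3(foll b5 [-])
[3] deliver 3→0 → ∅
[4] deliver 0→4 → N4(foll b5 [-])
[5] deliver 4→0 → N0(lead b5 [-])
[6] deliver 0→2 → N2(foll b5 [-])
[7] deliver 2→0 → ∅
[8] timeout(3) → N3(cand b13 [-])
[9] deliver 3→2 → N2(foll b13 [-])
[10] deliver 2→3 → ∅
[11] deliver 3→1 → N1(foll b13 [-])
[12] deliver 1→3 → N3(lead b13 [-])
[13] crash(2) → N2(✗foll b13 [-])
[14] deliver 1→3 → ∅
[15] deliver 4→3 → ∅
[16] crash(1) → N1(✗foll b13 [-])
[17] deliver 0→2 → ∅
[18] deliver 2→4 → ∅
[19] timeout(2) → ∅
[20] recover(1) → N1(foll b13 [-])
[21] crash(3) → N3(✗lead b13 [-])
[22] deliver 0→3 → ∅
[23] recover(2) → N2(foll b13 [-])
[24] recover(3) → N3(foll b13 [-])
[25] timeout(4) → N4(cand b14 [-])
[26] deliver 1→4 → ∅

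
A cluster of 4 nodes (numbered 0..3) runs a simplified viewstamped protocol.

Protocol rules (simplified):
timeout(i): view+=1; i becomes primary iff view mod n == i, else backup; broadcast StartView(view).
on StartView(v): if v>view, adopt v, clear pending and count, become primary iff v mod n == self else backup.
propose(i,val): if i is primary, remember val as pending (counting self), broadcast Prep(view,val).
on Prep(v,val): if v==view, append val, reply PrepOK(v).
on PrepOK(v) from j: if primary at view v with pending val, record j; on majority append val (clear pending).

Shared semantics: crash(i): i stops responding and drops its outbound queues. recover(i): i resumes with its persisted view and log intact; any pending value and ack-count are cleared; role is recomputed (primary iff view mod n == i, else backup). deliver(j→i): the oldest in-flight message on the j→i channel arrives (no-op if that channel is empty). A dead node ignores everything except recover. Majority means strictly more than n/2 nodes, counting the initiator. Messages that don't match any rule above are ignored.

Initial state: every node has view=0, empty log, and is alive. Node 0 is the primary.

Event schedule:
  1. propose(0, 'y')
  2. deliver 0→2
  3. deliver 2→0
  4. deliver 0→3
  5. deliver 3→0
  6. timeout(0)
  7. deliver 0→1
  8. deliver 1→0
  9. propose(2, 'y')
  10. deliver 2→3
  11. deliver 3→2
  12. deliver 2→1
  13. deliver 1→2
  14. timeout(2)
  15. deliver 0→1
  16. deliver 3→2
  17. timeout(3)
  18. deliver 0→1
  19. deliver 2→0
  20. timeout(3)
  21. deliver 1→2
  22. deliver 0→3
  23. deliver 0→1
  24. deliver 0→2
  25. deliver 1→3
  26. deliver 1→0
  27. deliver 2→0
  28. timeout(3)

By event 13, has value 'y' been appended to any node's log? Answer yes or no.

[1] propose(0,'y') → ∅
[2] deliver 0→2 → N2(back v0 [y])
[3] deliver 2→0 → ∅
[4] deliver 0→3 → N3(back v0 [y])
[5] deliver 3→0 → N0(prim v0 [y])
[6] timeout(0) → N0(back v1 [y])
[7] deliver 0→1 → N1(back v0 [y])
[8] deliver 1→0 → ∅
[9] propose(2,'y') → ∅
[10] deliver 2→3 → ∅
[11] deliver 3→2 → ∅
[12] deliver 2→1 → ∅
[13] deliver 1→2 → ∅

yes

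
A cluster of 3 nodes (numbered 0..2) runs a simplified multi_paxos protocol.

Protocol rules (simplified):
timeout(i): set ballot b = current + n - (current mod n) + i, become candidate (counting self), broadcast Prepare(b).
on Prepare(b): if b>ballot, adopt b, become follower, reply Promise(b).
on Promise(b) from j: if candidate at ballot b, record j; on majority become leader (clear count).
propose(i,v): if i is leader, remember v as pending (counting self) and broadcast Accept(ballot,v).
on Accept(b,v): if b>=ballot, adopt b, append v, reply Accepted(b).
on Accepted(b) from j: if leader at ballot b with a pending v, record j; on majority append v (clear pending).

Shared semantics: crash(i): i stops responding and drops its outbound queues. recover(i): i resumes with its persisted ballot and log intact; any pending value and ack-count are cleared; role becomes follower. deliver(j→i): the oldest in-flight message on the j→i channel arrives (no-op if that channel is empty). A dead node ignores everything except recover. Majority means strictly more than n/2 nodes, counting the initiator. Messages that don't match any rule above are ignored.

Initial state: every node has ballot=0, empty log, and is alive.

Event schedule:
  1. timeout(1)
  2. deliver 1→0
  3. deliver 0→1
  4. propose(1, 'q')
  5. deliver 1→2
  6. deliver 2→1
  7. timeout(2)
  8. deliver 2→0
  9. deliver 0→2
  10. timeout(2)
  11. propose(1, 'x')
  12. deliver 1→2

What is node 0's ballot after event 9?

after 1 — timeout(1): n1:cand/b4/[-]
after 2 — deliver 1→0: n0:foll/b4/[-]
after 3 — deliver 0→1: n1:lead/b4/[-]
after 4 — propose(1,'q'): ·
after 5 — deliver 1→2: n2:foll/b4/[-]
after 6 — deliver 2→1: ·
after 7 — timeout(2): n2:cand/b8/[-]
after 8 — deliver 2→0: n0:foll/b8/[-]
after 9 — deliver 0→2: n2:lead/b8/[-]

8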